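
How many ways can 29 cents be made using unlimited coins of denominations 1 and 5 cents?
Coefficient of x^29 in 1/(1-x^1) · 1/(1-x^5). Use j coins of 5 for j = 0..⌊29/5⌋ = 5, the rest in 1s: 5 + 1 = 6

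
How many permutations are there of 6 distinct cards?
6! = 720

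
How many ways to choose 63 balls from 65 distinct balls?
C(65,63) = 65!/(63!×2!) = 2080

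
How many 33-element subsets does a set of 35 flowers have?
C(35,33) = 35!/(33!×2!) = 595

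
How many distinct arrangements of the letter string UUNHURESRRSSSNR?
15! / (4! × 3! × 2! × 4! × 1! × 1!) = 189189000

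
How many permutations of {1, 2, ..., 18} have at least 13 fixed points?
Exactly j fixed points: C(18,j)·!(18-j); sum over j ≥ 13 (derangement numbers via !m = (m-1)·(!(m-1) + !(m-2)): !0..!5 = 1, 0, 1, 2, 9, 44). Σ_{j=13}^{18} C(18,j)·!(18-j) = C(18,13)·!5 + C(18,14)·!4 + C(18,15)·!3 + C(18,16)·!2 + C(18,17)·!1 + C(18,18)·!0 = 8568·44 + 3060·9 + 816·2 + 153·1 + 18·0 + 1·1 = 406318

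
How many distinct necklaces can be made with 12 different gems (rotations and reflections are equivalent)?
(12-1)!/2 = 39916800/2 = 19958400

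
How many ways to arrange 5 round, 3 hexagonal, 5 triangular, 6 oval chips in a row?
19! / (5! × 3! × 5! × 6!) = 1955457504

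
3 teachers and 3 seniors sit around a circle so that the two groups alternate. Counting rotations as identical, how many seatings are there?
Fix one of the teachers: (3-1)! ways for the remaining teachers, × 3! ways for the seniors = 2 × 6 = 12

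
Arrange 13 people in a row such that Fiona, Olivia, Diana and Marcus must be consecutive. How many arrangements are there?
Treat the 4 as one block: (13-4+1)! × 4! = 3628800 × 24 = 87091200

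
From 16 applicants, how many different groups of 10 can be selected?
C(16,10) = 16!/(10!×6!) = 8008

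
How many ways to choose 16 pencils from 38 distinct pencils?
C(38,16) = 38!/(16!×22!) = 22239974430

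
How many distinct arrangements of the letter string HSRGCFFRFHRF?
12! / (3! × 2! × 1! × 1! × 4! × 1!) = 1663200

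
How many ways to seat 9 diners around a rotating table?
Circular: fix one position, arrange the rest. (9-1)! = 40320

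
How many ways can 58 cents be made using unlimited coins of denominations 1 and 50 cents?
Coefficient of x^58 in 1/(1-x^1) · 1/(1-x^50). Use j coins of 50 for j = 0..⌊58/50⌋ = 1, the rest in 1s: 1 + 1 = 2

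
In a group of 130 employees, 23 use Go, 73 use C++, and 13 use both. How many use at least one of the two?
|A∪B| = |A| + |B| - |A∩B| = 23 + 73 - 13 = 83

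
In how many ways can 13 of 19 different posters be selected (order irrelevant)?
C(19,13) = 19!/(13!×6!) = 27132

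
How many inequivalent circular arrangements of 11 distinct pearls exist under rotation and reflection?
(11-1)!/2 = 3628800/2 = 1814400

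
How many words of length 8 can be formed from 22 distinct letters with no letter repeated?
P(22,8) = 22!/(22-8)! = 12893126400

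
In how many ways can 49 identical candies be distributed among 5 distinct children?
C(49+5-1, 5-1) = C(53, 4) = 292825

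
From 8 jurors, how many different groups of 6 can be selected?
C(8,6) = 8!/(6!×2!) = 28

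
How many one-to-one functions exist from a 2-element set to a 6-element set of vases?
P(6,2) = 6!/(6-2)! = 30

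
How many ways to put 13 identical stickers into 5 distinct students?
C(13+5-1, 5-1) = C(17, 4) = 2380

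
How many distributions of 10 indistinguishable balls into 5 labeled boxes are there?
C(10+5-1, 5-1) = C(14, 4) = 1001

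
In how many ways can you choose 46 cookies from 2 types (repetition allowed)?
C(46+2-1, 2-1) = C(47, 1) = 47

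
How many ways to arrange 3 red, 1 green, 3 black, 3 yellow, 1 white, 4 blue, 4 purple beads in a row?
19! / (3! × 1! × 3! × 3! × 1! × 4! × 4!) = 977728752000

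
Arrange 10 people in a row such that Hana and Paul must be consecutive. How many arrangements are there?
Treat the 2 as one block: (10-2+1)! × 2! = 362880 × 2 = 725760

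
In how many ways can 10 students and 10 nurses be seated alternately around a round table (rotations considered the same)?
Fix one of the students: (10-1)! ways for the remaining students, × 10! ways for the nurses = 362880 × 3628800 = 1316818944000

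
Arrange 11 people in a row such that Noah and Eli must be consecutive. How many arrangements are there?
Treat the 2 as one block: (11-2+1)! × 2! = 3628800 × 2 = 7257600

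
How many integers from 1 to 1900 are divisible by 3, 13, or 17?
⌊1900/3⌋+⌊1900/13⌋+⌊1900/17⌋ - ⌊1900/39⌋-⌊1900/51⌋-⌊1900/221⌋ + ⌊1900/663⌋ = 633+146+111 - 48-37-8 + 2 = 799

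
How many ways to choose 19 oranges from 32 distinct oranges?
C(32,19) = 32!/(19!×13!) = 347373600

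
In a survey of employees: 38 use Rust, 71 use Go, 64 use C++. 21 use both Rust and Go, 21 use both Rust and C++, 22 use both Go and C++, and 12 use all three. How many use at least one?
|A∪B∪C| = 38+71+64-21-21-22+12 = 121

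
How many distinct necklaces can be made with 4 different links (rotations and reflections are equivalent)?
(4-1)!/2 = 6/2 = 3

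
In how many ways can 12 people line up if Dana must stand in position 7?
Fix one position: (12-1)! = 39916800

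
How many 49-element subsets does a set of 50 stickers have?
C(50,49) = 50!/(49!×1!) = 50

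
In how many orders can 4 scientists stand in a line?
4! = 24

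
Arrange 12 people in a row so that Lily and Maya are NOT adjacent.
Total - adjacent = 12! - (12-1)!×2 = 479001600 - 79833600 = 399168000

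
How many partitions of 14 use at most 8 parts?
By conjugation, equals partitions of 14 into parts ≤ 8. Let r_j(i) = number of partitions of i into parts ≤ j, for i = 0..14. r_1(i) = 1 for all i; r_j(i) = r_{j-1}(i) + r_j(i-j). Rows j = 2..8: ≤2: 1 1 2 2 3 3 4 4 5 5 6 6 7 7 8; ≤3: 1 1 2 3 4 5 7 8 10 12 14 16 19 21 24; ≤4: 1 1 2 3 5 6 9 11 15 18 23 27 34 39 47; ≤5: 1 1 2 3 5 7 10 13 18 23 30 37 47 57 70; ≤6: 1 1 2 3 5 7 11 14 20 26 35 44 58 71 90; ≤7: 1 1 2 3 5 7 11 15 21 28 38 49 65 82 105; ≤8: 1 1 2 3 5 7 11 15 22 29 40 52 70 89 116. r_8(14) = 116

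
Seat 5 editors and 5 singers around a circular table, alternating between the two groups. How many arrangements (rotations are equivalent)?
Fix one of the editors: (5-1)! ways for the remaining editors, × 5! ways for the singers = 24 × 120 = 2880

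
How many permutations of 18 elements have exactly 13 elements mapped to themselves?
Choose the 13 fixed points C(18,13) = 8568, derange the rest: !5 = Σ_{j=0}^{5} (-1)^j·5!/j! = 120 - 120 + 60 - 20 + 5 - 1 = 44. Product = 8568 × 44 = 376992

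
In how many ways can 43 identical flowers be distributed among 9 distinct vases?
C(43+9-1, 9-1) = C(51, 8) = 636763050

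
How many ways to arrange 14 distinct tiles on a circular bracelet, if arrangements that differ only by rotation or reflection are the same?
(14-1)!/2 = 6227020800/2 = 3113510400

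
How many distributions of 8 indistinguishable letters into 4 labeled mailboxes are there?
C(8+4-1, 4-1) = C(11, 3) = 165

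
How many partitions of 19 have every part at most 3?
Let r_j(i) = number of partitions of i into parts ≤ j, for i = 0..19. r_1(i) = 1 for all i; r_j(i) = r_{j-1}(i) + r_j(i-j). Rows j = 2..3: ≤2: 1 1 2 2 3 3 4 4 5 5 6 6 7 7 8 8 9 9 10 10; ≤3: 1 1 2 3 4 5 7 8 10 12 14 16 19 21 24 27 30 33 37 40. r_3(19) = 40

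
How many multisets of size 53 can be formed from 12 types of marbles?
C(53+12-1, 12-1) = C(64, 11) = 743595781824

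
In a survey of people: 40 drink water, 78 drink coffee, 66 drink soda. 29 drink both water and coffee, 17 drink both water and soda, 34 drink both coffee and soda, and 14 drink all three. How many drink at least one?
|A∪B∪C| = 40+78+66-29-17-34+14 = 118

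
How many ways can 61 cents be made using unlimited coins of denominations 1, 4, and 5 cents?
Coefficient of x^61 in 1/(1-x^1) · 1/(1-x^4) · 1/(1-x^5). Case on j = number of 5-cent coins (j = 0..12); remainder r = 61 - 5j is made from {1,4} in ⌊r/4⌋+1 ways. r = 61, 56, 51, 46, 41, 36, 31, 26, 21, 16, 11, 6, 1 → 16 + 15 + 13 + 12 + 11 + 10 + 8 + 7 + 6 + 5 + 3 + 2 + 1 = 109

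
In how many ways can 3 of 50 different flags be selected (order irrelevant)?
C(50,3) = 50!/(3!×47!) = 19600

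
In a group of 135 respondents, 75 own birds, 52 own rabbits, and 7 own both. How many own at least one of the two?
|A∪B| = |A| + |B| - |A∩B| = 75 + 52 - 7 = 120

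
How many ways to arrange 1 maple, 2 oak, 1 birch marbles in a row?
4! / (1! × 2! × 1!) = 12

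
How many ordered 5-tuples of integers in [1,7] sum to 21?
Coefficient of x^21 in (x + x² + ... + x^7)^5. By inclusion-exclusion on dice exceeding 7: Σ_j (-1)^j C(5,j)·C(21-1-7j, 4) = C(5,0)·C(20,4) - C(5,1)·C(13,4) + C(5,2)·C(6,4) = 1·4845 - 5·715 + 10·15 = 1420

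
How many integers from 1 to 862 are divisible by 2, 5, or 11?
⌊862/2⌋+⌊862/5⌋+⌊862/11⌋ - ⌊862/10⌋-⌊862/22⌋-⌊862/55⌋ + ⌊862/110⌋ = 431+172+78 - 86-39-15 + 7 = 548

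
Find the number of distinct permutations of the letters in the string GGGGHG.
6! / (5! × 1!) = 6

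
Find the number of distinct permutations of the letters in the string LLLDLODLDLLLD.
13! / (1! × 8! × 4!) = 6435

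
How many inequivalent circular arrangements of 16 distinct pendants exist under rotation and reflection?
(16-1)!/2 = 1307674368000/2 = 653837184000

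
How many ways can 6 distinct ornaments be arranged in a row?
6! = 720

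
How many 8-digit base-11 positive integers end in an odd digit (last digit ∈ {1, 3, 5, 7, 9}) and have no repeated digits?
Last∈{1,3,5,7,9}. Last=0: 0. Last nonzero: 5×9×P(9,6) = 2721600. Total = 2721600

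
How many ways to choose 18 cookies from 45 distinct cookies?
C(45,18) = 45!/(18!×27!) = 1715884494940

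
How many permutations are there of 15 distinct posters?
15! = 1307674368000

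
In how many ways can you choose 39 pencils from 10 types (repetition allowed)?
C(39+10-1, 10-1) = C(48, 9) = 1677106640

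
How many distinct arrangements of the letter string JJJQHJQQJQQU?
12! / (5! × 1! × 5! × 1!) = 33264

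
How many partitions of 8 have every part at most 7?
Let r_j(i) = number of partitions of i into parts ≤ j, for i = 0..8. r_1(i) = 1 for all i; r_j(i) = r_{j-1}(i) + r_j(i-j). Rows j = 2..7: ≤2: 1 1 2 2 3 3 4 4 5; ≤3: 1 1 2 3 4 5 7 8 10; ≤4: 1 1 2 3 5 6 9 11 15; ≤5: 1 1 2 3 5 7 10 13 18; ≤6: 1 1 2 3 5 7 11 14 20; ≤7: 1 1 2 3 5 7 11 15 21. r_7(8) = 21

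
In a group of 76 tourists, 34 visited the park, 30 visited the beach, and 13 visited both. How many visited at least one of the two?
|A∪B| = |A| + |B| - |A∩B| = 34 + 30 - 13 = 51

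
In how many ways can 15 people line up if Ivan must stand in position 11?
Fix one position: (15-1)! = 87178291200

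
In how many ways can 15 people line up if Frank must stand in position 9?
Fix one position: (15-1)! = 87178291200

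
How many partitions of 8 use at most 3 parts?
By conjugation, equals partitions of 8 into parts ≤ 3. Let r_j(i) = number of partitions of i into parts ≤ j, for i = 0..8. r_1(i) = 1 for all i; r_j(i) = r_{j-1}(i) + r_j(i-j). Rows j = 2..3: ≤2: 1 1 2 2 3 3 4 4 5; ≤3: 1 1 2 3 4 5 7 8 10. r_3(8) = 10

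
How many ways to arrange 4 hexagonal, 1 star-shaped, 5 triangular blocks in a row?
10! / (4! × 1! × 5!) = 1260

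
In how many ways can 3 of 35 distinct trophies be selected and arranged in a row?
P(35,3) = 35!/(35-3)! = 39270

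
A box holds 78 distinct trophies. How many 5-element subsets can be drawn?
C(78,5) = 78!/(5!×73!) = 21111090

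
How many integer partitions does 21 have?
Pentagonal recurrence p(n) = p(n-1) + p(n-2) - p(n-5) - p(n-7) + p(n-12) + p(n-15) - ... gives p(0..20) = 1, 1, 2, 3, 5, 7, 11, 15, 22, 30, 42, 56, 77, 101, 135, 176, 231, 297, 385, 490, 627. p(21) = p(20) + p(19) - p(16) - p(14) + p(9) + p(6) = 627 + 490 - 231 - 135 + 30 + 11 = 792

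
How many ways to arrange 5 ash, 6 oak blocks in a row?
11! / (5! × 6!) = 462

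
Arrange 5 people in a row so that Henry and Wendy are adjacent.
Treat as block: (5-1)! × 2! = 24 × 2 = 48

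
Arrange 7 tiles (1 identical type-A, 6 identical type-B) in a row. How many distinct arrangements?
7! / (1! × 6!) = 7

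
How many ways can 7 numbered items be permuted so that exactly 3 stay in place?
Choose the 3 fixed points C(7,3) = 35, derange the rest: !4 = Σ_{j=0}^{4} (-1)^j·4!/j! = 24 - 24 + 12 - 4 + 1 = 9. Product = 35 × 9 = 315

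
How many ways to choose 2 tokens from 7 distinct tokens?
C(7,2) = 7!/(2!×5!) = 21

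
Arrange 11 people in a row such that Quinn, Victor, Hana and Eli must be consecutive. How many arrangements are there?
Treat the 4 as one block: (11-4+1)! × 4! = 40320 × 24 = 967680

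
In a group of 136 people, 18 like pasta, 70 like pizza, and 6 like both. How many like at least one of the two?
|A∪B| = |A| + |B| - |A∩B| = 18 + 70 - 6 = 82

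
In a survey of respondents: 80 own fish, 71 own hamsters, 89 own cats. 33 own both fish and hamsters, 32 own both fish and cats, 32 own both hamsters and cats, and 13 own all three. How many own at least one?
|A∪B∪C| = 80+71+89-33-32-32+13 = 156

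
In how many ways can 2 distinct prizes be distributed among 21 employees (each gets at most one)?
P(21,2) = 21!/(21-2)! = 420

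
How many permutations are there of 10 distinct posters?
10! = 3628800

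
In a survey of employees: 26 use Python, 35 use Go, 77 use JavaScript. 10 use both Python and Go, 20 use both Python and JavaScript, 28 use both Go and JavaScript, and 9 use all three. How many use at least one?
|A∪B∪C| = 26+35+77-10-20-28+9 = 89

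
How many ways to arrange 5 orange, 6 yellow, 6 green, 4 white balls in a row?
21! / (5! × 6! × 6! × 4!) = 34220506320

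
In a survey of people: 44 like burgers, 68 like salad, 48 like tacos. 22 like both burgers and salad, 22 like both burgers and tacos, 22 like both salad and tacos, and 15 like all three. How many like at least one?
|A∪B∪C| = 44+68+48-22-22-22+15 = 109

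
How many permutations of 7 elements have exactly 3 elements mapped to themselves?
Choose the 3 fixed points C(7,3) = 35, derange the rest: !4 = Σ_{j=0}^{4} (-1)^j·4!/j! = 24 - 24 + 12 - 4 + 1 = 9. Product = 35 × 9 = 315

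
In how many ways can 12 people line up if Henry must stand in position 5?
Fix one position: (12-1)! = 39916800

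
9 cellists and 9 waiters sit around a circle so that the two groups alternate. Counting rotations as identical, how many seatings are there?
Fix one of the cellists: (9-1)! ways for the remaining cellists, × 9! ways for the waiters = 40320 × 362880 = 14631321600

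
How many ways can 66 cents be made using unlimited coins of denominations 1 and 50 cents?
Coefficient of x^66 in 1/(1-x^1) · 1/(1-x^50). Use j coins of 50 for j = 0..⌊66/50⌋ = 1, the rest in 1s: 1 + 1 = 2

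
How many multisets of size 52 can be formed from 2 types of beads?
C(52+2-1, 2-1) = C(53, 1) = 53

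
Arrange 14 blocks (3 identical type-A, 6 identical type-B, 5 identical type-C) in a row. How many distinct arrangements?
14! / (3! × 6! × 5!) = 168168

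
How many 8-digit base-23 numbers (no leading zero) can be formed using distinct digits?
First digit: 22 choices (nonzero). Then descending: 22 × 22 × 21 × 20 × 19 × 18 × 17 × 16 = 18909918720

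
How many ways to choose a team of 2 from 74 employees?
C(74,2) = 74!/(2!×72!) = 2701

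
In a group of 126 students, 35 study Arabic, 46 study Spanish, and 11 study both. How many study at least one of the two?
|A∪B| = |A| + |B| - |A∩B| = 35 + 46 - 11 = 70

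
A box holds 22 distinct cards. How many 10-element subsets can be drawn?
C(22,10) = 22!/(10!×12!) = 646646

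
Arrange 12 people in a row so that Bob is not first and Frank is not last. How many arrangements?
By inclusion-exclusion: 12! - 2×(12-1)! + (12-2)! = 479001600 - 79833600 + 3628800 = 402796800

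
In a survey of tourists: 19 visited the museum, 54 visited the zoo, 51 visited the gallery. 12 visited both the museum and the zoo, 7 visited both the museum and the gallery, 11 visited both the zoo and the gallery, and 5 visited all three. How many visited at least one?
|A∪B∪C| = 19+54+51-12-7-11+5 = 99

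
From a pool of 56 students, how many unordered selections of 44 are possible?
C(56,44) = 56!/(44!×12!) = 558383307300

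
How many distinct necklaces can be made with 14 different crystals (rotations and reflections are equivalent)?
(14-1)!/2 = 6227020800/2 = 3113510400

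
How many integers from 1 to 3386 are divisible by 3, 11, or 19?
⌊3386/3⌋+⌊3386/11⌋+⌊3386/19⌋ - ⌊3386/33⌋-⌊3386/57⌋-⌊3386/209⌋ + ⌊3386/627⌋ = 1128+307+178 - 102-59-16 + 5 = 1441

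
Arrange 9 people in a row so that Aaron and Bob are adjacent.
Treat as block: (9-1)! × 2! = 40320 × 2 = 80640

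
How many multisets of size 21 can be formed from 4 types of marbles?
C(21+4-1, 4-1) = C(24, 3) = 2024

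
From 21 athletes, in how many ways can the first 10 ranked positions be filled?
P(21,10) = 21!/(21-10)! = 1279935820800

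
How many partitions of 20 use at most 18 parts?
By conjugation, equals partitions of 20 into parts ≤ 18. Let r_j(i) = number of partitions of i into parts ≤ j, for i = 0..20. r_1(i) = 1 for all i; r_j(i) = r_{j-1}(i) + r_j(i-j). Rows j = 2..18: ≤2: 1 1 2 2 3 3 4 4 5 5 6 6 7 7 8 8 9 9 10 10 11; ≤3: 1 1 2 3 4 5 7 8 10 12 14 16 19 21 24 27 30 33 37 40 44; ≤4: 1 1 2 3 5 6 9 11 15 18 23 27 34 39 47 54 64 72 84 94 108; ≤5: 1 1 2 3 5 7 10 13 18 23 30 37 47 57 70 84 101 119 141 164 192; ≤6: 1 1 2 3 5 7 11 14 20 26 35 44 58 71 90 110 136 163 199 235 282; ≤7: 1 1 2 3 5 7 11 15 21 28 38 49 65 82 105 131 164 201 248 300 364; ≤8: 1 1 2 3 5 7 11 15 22 29 40 52 70 89 116 146 186 230 288 352 434; ≤9: 1 1 2 3 5 7 11 15 22 30 41 54 73 94 123 157 201 252 318 393 488; ≤10: 1 1 2 3 5 7 11 15 22 30 42 55 75 97 128 164 212 267 340 423 530; ≤11: 1 1 2 3 5 7 11 15 22 30 42 56 76 99 131 169 219 278 355 445 560; ≤12: 1 1 2 3 5 7 11 15 22 30 42 56 77 100 133 172 224 285 366 460 582; ≤13: 1 1 2 3 5 7 11 15 22 30 42 56 77 101 134 174 227 290 373 471 597; ≤14: 1 1 2 3 5 7 11 15 22 30 42 56 77 101 135 175 229 293 378 478 608; ≤15: 1 1 2 3 5 7 11 15 22 30 42 56 77 101 135 176 230 295 381 483 615; ≤16: 1 1 2 3 5 7 11 15 22 30 42 56 77 101 135 176 231 296 383 486 620; ≤17: 1 1 2 3 5 7 11 15 22 30 42 56 77 101 135 176 231 297 384 488 623; ≤18: 1 1 2 3 5 7 11 15 22 30 42 56 77 101 135 176 231 297 385 489 625. r_18(20) = 625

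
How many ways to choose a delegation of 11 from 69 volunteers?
C(69,11) = 69!/(11!×58!) = 1823810410032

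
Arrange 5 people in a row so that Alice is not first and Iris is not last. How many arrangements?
By inclusion-exclusion: 5! - 2×(5-1)! + (5-2)! = 120 - 48 + 6 = 78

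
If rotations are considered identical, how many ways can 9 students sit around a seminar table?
Circular: fix one position, arrange the rest. (9-1)! = 40320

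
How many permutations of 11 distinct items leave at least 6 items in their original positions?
Exactly j fixed points: C(11,j)·!(11-j); sum over j ≥ 6 (derangement numbers via !m = (m-1)·(!(m-1) + !(m-2)): !0..!5 = 1, 0, 1, 2, 9, 44). Σ_{j=6}^{11} C(11,j)·!(11-j) = C(11,6)·!5 + C(11,7)·!4 + C(11,8)·!3 + C(11,9)·!2 + C(11,10)·!1 + C(11,11)·!0 = 462·44 + 330·9 + 165·2 + 55·1 + 11·0 + 1·1 = 23684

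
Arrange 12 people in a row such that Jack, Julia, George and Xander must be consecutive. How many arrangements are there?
Treat the 4 as one block: (12-4+1)! × 4! = 362880 × 24 = 8709120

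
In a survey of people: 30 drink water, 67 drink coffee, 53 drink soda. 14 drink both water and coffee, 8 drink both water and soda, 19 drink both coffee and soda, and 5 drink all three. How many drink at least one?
|A∪B∪C| = 30+67+53-14-8-19+5 = 114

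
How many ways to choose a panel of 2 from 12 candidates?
C(12,2) = 12!/(2!×10!) = 66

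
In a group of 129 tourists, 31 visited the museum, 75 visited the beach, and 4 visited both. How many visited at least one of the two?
|A∪B| = |A| + |B| - |A∩B| = 31 + 75 - 4 = 102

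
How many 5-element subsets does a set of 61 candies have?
C(61,5) = 61!/(5!×56!) = 5949147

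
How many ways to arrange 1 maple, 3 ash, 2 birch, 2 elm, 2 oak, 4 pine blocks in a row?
14! / (1! × 3! × 2! × 2! × 2! × 4!) = 75675600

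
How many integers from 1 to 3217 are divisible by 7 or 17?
⌊3217/7⌋ + ⌊3217/17⌋ - ⌊3217/119⌋ = 459 + 189 - 27 = 621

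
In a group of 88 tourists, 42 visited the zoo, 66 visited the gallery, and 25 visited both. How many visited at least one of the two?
|A∪B| = |A| + |B| - |A∩B| = 42 + 66 - 25 = 83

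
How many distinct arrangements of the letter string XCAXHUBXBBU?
11! / (2! × 3! × 3! × 1! × 1! × 1!) = 554400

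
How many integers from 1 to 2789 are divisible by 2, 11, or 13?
⌊2789/2⌋+⌊2789/11⌋+⌊2789/13⌋ - ⌊2789/22⌋-⌊2789/26⌋-⌊2789/143⌋ + ⌊2789/286⌋ = 1394+253+214 - 126-107-19 + 9 = 1618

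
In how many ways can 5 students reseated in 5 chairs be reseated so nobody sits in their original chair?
!5 = Σ_{j=0}^{5} (-1)^j·5!/j! = 120 - 120 + 60 - 20 + 5 - 1 = 44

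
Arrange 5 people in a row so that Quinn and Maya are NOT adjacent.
Total - adjacent = 5! - (5-1)!×2 = 120 - 48 = 72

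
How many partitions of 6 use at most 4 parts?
By conjugation, equals partitions of 6 into parts ≤ 4. Let r_j(i) = number of partitions of i into parts ≤ j, for i = 0..6. r_1(i) = 1 for all i; r_j(i) = r_{j-1}(i) + r_j(i-j). Rows j = 2..4: ≤2: 1 1 2 2 3 3 4; ≤3: 1 1 2 3 4 5 7; ≤4: 1 1 2 3 5 6 9. r_4(6) = 9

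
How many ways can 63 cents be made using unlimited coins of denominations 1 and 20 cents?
Coefficient of x^63 in 1/(1-x^1) · 1/(1-x^20). Use j coins of 20 for j = 0..⌊63/20⌋ = 3, the rest in 1s: 3 + 1 = 4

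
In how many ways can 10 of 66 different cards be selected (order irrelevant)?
C(66,10) = 66!/(10!×56!) = 210980549208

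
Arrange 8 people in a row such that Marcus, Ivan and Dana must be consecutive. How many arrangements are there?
Treat the 3 as one block: (8-3+1)! × 3! = 720 × 6 = 4320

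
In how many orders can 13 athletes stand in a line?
13! = 6227020800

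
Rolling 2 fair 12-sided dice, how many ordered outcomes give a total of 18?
Coefficient of x^18 in (x + x² + ... + x^12)^2. By inclusion-exclusion on dice exceeding 12: Σ_j (-1)^j C(2,j)·C(18-1-12j, 1) = C(2,0)·C(17,1) - C(2,1)·C(5,1) = 1·17 - 2·5 = 7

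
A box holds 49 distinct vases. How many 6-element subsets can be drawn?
C(49,6) = 49!/(6!×43!) = 13983816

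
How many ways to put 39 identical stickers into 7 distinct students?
C(39+7-1, 7-1) = C(45, 6) = 8145060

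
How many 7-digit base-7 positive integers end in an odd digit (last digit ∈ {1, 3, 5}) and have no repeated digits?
Last∈{1,3,5}. Last=0: 0. Last nonzero: 3×5×P(5,5) = 1800. Total = 1800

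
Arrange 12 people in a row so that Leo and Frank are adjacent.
Treat as block: (12-1)! × 2! = 39916800 × 2 = 79833600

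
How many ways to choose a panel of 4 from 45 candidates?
C(45,4) = 45!/(4!×41!) = 148995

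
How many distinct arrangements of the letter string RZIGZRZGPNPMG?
13! / (2! × 1! × 1! × 2! × 3! × 3! × 1!) = 43243200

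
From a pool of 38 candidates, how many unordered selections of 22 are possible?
C(38,22) = 38!/(22!×16!) = 22239974430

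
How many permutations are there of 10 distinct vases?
10! = 3628800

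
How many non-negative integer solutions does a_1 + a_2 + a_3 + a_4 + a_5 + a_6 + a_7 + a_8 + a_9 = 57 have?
C(57+9-1, 9-1) = C(65, 8) = 5047381560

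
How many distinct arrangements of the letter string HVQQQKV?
7! / (1! × 3! × 2! × 1!) = 420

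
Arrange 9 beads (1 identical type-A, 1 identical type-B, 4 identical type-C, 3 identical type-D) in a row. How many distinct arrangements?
9! / (1! × 1! × 4! × 3!) = 2520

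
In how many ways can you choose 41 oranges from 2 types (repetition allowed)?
C(41+2-1, 2-1) = C(42, 1) = 42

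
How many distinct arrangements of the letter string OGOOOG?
6! / (2! × 4!) = 15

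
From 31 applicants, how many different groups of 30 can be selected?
C(31,30) = 31!/(30!×1!) = 31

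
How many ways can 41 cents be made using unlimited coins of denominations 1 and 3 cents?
Coefficient of x^41 in 1/(1-x^1) · 1/(1-x^3). Use j coins of 3 for j = 0..⌊41/3⌋ = 13, the rest in 1s: 13 + 1 = 14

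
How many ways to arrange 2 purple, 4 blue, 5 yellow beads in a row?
11! / (2! × 4! × 5!) = 6930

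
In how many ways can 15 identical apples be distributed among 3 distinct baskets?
C(15+3-1, 3-1) = C(17, 2) = 136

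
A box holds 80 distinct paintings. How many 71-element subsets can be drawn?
C(80,71) = 80!/(71!×9!) = 231900297200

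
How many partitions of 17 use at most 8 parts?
By conjugation, equals partitions of 17 into parts ≤ 8. Let r_j(i) = number of partitions of i into parts ≤ j, for i = 0..17. r_1(i) = 1 for all i; r_j(i) = r_{j-1}(i) + r_j(i-j). Rows j = 2..8: ≤2: 1 1 2 2 3 3 4 4 5 5 6 6 7 7 8 8 9 9; ≤3: 1 1 2 3 4 5 7 8 10 12 14 16 19 21 24 27 30 33; ≤4: 1 1 2 3 5 6 9 11 15 18 23 27 34 39 47 54 64 72; ≤5: 1 1 2 3 5 7 10 13 18 23 30 37 47 57 70 84 101 119; ≤6: 1 1 2 3 5 7 11 14 20 26 35 44 58 71 90 110 136 163; ≤7: 1 1 2 3 5 7 11 15 21 28 38 49 65 82 105 131 164 201; ≤8: 1 1 2 3 5 7 11 15 22 29 40 52 70 89 116 146 186 230. r_8(17) = 230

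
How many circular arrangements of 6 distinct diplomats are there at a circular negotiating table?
Circular: fix one position, arrange the rest. (6-1)! = 120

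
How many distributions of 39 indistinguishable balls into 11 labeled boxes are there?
C(39+11-1, 11-1) = C(49, 10) = 8217822536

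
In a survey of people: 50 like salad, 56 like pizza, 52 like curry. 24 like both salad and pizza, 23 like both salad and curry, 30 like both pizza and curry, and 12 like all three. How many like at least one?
|A∪B∪C| = 50+56+52-24-23-30+12 = 93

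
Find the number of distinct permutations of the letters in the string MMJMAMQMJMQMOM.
14! / (2! × 2! × 1! × 8! × 1!) = 540540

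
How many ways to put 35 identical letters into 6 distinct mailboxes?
C(35+6-1, 6-1) = C(40, 5) = 658008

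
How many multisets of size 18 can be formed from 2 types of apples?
C(18+2-1, 2-1) = C(19, 1) = 19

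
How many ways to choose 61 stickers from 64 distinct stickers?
C(64,61) = 64!/(61!×3!) = 41664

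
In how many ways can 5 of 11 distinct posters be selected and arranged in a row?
P(11,5) = 11!/(11-5)! = 55440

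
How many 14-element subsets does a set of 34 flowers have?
C(34,14) = 34!/(14!×20!) = 1391975640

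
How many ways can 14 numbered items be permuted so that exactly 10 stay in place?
Choose the 10 fixed points C(14,10) = 1001, derange the rest: !4 = Σ_{j=0}^{4} (-1)^j·4!/j! = 24 - 24 + 12 - 4 + 1 = 9. Product = 1001 × 9 = 9009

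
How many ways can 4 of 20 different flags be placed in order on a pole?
P(20,4) = 20!/(20-4)! = 116280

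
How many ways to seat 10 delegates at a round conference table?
Circular: fix one position, arrange the rest. (10-1)! = 362880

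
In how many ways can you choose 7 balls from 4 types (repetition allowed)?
C(7+4-1, 4-1) = C(10, 3) = 120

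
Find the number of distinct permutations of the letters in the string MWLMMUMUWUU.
11! / (1! × 4! × 4! × 2!) = 34650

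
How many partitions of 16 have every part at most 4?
Let r_j(i) = number of partitions of i into parts ≤ j, for i = 0..16. r_1(i) = 1 for all i; r_j(i) = r_{j-1}(i) + r_j(i-j). Rows j = 2..4: ≤2: 1 1 2 2 3 3 4 4 5 5 6 6 7 7 8 8 9; ≤3: 1 1 2 3 4 5 7 8 10 12 14 16 19 21 24 27 30; ≤4: 1 1 2 3 5 6 9 11 15 18 23 27 34 39 47 54 64. r_4(16) = 64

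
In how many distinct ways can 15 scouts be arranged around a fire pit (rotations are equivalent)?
Circular: fix one position, arrange the rest. (15-1)! = 87178291200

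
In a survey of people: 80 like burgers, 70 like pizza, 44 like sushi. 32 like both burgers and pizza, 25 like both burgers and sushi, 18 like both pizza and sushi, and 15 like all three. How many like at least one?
|A∪B∪C| = 80+70+44-32-25-18+15 = 134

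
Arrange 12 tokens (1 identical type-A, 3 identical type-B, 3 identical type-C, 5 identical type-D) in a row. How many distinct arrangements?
12! / (1! × 3! × 3! × 5!) = 110880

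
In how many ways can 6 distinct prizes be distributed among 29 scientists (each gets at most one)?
P(29,6) = 29!/(29-6)! = 342014400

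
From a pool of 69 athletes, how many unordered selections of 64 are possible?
C(69,64) = 69!/(64!×5!) = 11238513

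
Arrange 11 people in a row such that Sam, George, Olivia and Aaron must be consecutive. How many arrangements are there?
Treat the 4 as one block: (11-4+1)! × 4! = 40320 × 24 = 967680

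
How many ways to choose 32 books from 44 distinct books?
C(44,32) = 44!/(32!×12!) = 21090682613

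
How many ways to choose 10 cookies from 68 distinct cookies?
C(68,10) = 68!/(10!×58!) = 290752384208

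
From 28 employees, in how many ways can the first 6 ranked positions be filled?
P(28,6) = 28!/(28-6)! = 271252800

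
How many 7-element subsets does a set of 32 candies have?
C(32,7) = 32!/(7!×25!) = 3365856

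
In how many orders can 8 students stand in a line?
8! = 40320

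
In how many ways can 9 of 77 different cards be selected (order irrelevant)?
C(77,9) = 77!/(9!×68!) = 161322559475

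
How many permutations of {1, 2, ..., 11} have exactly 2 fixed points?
Choose the 2 fixed points C(11,2) = 55, derange the rest: !9 = Σ_{j=0}^{9} (-1)^j·9!/j! = 362880 - 362880 + 181440 - 60480 + 15120 - 3024 + 504 - 72 + 9 - 1 = 133496. Product = 55 × 133496 = 7342280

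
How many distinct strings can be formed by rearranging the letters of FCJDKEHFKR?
10! / (2! × 1! × 2! × 1! × 1! × 1! × 1! × 1!) = 907200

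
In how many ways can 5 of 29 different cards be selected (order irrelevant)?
C(29,5) = 29!/(5!×24!) = 118755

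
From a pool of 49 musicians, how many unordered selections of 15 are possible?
C(49,15) = 49!/(15!×34!) = 1575580702584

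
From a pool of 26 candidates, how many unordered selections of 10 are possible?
C(26,10) = 26!/(10!×16!) = 5311735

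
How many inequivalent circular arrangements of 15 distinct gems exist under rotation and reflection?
(15-1)!/2 = 87178291200/2 = 43589145600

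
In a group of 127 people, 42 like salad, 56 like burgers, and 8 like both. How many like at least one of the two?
|A∪B| = |A| + |B| - |A∩B| = 42 + 56 - 8 = 90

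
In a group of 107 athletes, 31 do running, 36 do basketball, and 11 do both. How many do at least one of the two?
|A∪B| = |A| + |B| - |A∩B| = 31 + 36 - 11 = 56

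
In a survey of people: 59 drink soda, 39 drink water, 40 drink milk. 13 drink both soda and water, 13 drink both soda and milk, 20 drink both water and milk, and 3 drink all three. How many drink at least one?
|A∪B∪C| = 59+39+40-13-13-20+3 = 95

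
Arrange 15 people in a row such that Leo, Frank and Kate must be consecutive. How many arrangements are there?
Treat the 3 as one block: (15-3+1)! × 3! = 6227020800 × 6 = 37362124800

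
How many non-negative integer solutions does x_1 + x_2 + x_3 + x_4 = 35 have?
C(35+4-1, 4-1) = C(38, 3) = 8436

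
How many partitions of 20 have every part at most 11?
Let r_j(i) = number of partitions of i into parts ≤ j, for i = 0..20. r_1(i) = 1 for all i; r_j(i) = r_{j-1}(i) + r_j(i-j). Rows j = 2..11: ≤2: 1 1 2 2 3 3 4 4 5 5 6 6 7 7 8 8 9 9 10 10 11; ≤3: 1 1 2 3 4 5 7 8 10 12 14 16 19 21 24 27 30 33 37 40 44; ≤4: 1 1 2 3 5 6 9 11 15 18 23 27 34 39 47 54 64 72 84 94 108; ≤5: 1 1 2 3 5 7 10 13 18 23 30 37 47 57 70 84 101 119 141 164 192; ≤6: 1 1 2 3 5 7 11 14 20 26 35 44 58 71 90 110 136 163 199 235 282; ≤7: 1 1 2 3 5 7 11 15 21 28 38 49 65 82 105 131 164 201 248 300 364; ≤8: 1 1 2 3 5 7 11 15 22 29 40 52 70 89 116 146 186 230 288 352 434; ≤9: 1 1 2 3 5 7 11 15 22 30 41 54 73 94 123 157 201 252 318 393 488; ≤10: 1 1 2 3 5 7 11 15 22 30 42 55 75 97 128 164 212 267 340 423 530; ≤11: 1 1 2 3 5 7 11 15 22 30 42 56 76 99 131 169 219 278 355 445 560. r_11(20) = 560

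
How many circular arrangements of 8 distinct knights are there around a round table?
Circular: fix one position, arrange the rest. (8-1)! = 5040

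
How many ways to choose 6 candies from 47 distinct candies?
C(47,6) = 47!/(6!×41!) = 10737573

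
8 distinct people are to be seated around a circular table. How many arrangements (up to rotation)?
Circular: fix one position, arrange the rest. (8-1)! = 5040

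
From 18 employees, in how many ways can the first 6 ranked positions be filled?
P(18,6) = 18!/(18-6)! = 13366080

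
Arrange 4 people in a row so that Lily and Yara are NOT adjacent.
Total - adjacent = 4! - (4-1)!×2 = 24 - 12 = 12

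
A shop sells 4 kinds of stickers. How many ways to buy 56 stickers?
C(56+4-1, 4-1) = C(59, 3) = 32509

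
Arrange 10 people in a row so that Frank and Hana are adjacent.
Treat as block: (10-1)! × 2! = 362880 × 2 = 725760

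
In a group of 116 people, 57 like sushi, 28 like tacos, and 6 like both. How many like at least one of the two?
|A∪B| = |A| + |B| - |A∩B| = 57 + 28 - 6 = 79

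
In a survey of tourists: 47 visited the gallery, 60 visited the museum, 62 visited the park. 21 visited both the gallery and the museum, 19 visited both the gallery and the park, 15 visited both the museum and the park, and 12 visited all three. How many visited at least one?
|A∪B∪C| = 47+60+62-21-19-15+12 = 126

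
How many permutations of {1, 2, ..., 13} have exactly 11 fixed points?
Choose the 11 fixed points C(13,11) = 78, derange the rest: !2 = Σ_{j=0}^{2} (-1)^j·2!/j! = 2 - 2 + 1 = 1. Product = 78 × 1 = 78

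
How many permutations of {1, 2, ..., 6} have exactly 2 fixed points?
Choose the 2 fixed points C(6,2) = 15, derange the rest: !4 = Σ_{j=0}^{4} (-1)^j·4!/j! = 24 - 24 + 12 - 4 + 1 = 9. Product = 15 × 9 = 135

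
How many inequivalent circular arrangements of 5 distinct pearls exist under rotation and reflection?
(5-1)!/2 = 24/2 = 12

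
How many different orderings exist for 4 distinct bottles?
4! = 24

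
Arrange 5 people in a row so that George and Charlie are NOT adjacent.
Total - adjacent = 5! - (5-1)!×2 = 120 - 48 = 72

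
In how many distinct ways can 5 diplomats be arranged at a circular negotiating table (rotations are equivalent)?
Circular: fix one position, arrange the rest. (5-1)! = 24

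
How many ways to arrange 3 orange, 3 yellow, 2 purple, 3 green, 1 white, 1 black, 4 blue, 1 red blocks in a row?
18! / (3! × 3! × 2! × 3! × 1! × 1! × 4! × 1!) = 617512896000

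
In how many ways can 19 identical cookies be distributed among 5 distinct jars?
C(19+5-1, 5-1) = C(23, 4) = 8855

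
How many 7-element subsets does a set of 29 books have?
C(29,7) = 29!/(7!×22!) = 1560780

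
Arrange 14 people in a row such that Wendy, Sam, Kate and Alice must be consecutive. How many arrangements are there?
Treat the 4 as one block: (14-4+1)! × 4! = 39916800 × 24 = 958003200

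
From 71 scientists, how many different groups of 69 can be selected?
C(71,69) = 71!/(69!×2!) = 2485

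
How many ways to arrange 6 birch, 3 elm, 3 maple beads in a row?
12! / (6! × 3! × 3!) = 18480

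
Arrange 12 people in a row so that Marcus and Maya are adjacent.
Treat as block: (12-1)! × 2! = 39916800 × 2 = 79833600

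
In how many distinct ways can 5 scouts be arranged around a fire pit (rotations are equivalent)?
Circular: fix one position, arrange the rest. (5-1)! = 24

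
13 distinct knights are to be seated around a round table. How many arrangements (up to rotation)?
Circular: fix one position, arrange the rest. (13-1)! = 479001600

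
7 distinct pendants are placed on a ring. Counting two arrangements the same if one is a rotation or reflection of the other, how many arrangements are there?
(7-1)!/2 = 720/2 = 360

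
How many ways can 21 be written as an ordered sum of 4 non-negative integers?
C(21+4-1, 4-1) = C(24, 3) = 2024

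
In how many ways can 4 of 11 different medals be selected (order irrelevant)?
C(11,4) = 11!/(4!×7!) = 330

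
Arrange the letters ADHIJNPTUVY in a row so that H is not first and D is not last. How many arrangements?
By inclusion-exclusion: 11! - 2×(11-1)! + (11-2)! = 39916800 - 7257600 + 362880 = 33022080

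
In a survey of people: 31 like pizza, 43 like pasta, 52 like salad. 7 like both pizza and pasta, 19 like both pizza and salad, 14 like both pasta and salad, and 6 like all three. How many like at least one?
|A∪B∪C| = 31+43+52-7-19-14+6 = 92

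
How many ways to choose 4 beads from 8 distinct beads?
C(8,4) = 8!/(4!×4!) = 70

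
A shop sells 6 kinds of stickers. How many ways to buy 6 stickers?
C(6+6-1, 6-1) = C(11, 5) = 462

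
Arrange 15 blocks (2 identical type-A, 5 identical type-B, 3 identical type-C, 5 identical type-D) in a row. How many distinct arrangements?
15! / (2! × 5! × 3! × 5!) = 7567560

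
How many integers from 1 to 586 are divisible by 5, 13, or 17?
⌊586/5⌋+⌊586/13⌋+⌊586/17⌋ - ⌊586/65⌋-⌊586/85⌋-⌊586/221⌋ + ⌊586/1105⌋ = 117+45+34 - 9-6-2 + 0 = 179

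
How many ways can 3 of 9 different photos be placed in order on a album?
P(9,3) = 9!/(9-3)! = 504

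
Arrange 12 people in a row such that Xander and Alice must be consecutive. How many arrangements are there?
Treat the 2 as one block: (12-2+1)! × 2! = 39916800 × 2 = 79833600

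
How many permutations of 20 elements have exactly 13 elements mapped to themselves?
Choose the 13 fixed points C(20,13) = 77520, derange the rest: !7 = Σ_{j=0}^{7} (-1)^j·7!/j! = 5040 - 5040 + 2520 - 840 + 210 - 42 + 7 - 1 = 1854. Product = 77520 × 1854 = 143722080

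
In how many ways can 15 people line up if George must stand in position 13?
Fix one position: (15-1)! = 87178291200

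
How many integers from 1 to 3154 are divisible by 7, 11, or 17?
⌊3154/7⌋+⌊3154/11⌋+⌊3154/17⌋ - ⌊3154/77⌋-⌊3154/119⌋-⌊3154/187⌋ + ⌊3154/1309⌋ = 450+286+185 - 40-26-16 + 2 = 841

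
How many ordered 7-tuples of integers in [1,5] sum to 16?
Coefficient of x^16 in (x + x² + ... + x^5)^7. By inclusion-exclusion on dice exceeding 5: Σ_j (-1)^j C(7,j)·C(16-1-5j, 6) = C(7,0)·C(15,6) - C(7,1)·C(10,6) = 1·5005 - 7·210 = 3535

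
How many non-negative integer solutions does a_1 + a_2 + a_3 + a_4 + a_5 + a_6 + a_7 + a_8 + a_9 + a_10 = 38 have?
C(38+10-1, 10-1) = C(47, 9) = 1362649145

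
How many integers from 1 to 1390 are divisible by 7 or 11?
⌊1390/7⌋ + ⌊1390/11⌋ - ⌊1390/77⌋ = 198 + 126 - 18 = 306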